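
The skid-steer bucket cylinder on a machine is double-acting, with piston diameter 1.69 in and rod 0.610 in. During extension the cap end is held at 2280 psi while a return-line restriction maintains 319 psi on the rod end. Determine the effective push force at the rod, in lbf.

F ≈ 4490 lbf

Cap-side area A_cap = π/4 × (1.69 in)² = 2.243 in^2
Rod-side annular area A_ann = π/4 × (1.69² − 0.610²) = 1.951 in^2
Net thrust = P_cap·A_cap − P_rod·A_ann = 5114 lbf − 622.3 lbf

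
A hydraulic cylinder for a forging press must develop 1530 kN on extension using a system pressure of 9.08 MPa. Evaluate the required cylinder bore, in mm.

D ≈ 463 mm

Extension force acts on the full piston face: F = P × (π/4)D².
D = √(4F / (πP)) = √(4 × 1530 kN / (π × 9.08 MPa))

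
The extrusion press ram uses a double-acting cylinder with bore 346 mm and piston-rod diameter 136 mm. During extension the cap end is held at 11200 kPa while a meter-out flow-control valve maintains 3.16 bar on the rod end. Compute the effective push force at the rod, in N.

Cap-side area A_cap = π/4 × (346 mm)² = 94020 mm^2
Rod-side annular area A_ann = π/4 × (346² − 136²) = 79500 mm^2
Net thrust = P_cap·A_cap − P_rod·A_ann = 1.053e6 N − 25120 N

F ≈ 1.03e6 N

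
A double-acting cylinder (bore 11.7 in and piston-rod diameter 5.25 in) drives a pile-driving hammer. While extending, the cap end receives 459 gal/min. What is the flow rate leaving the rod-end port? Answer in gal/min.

Cap-side area A_cap = π/4 × (11.7 in)² = 107.5 in^2
Rod-side annular area A_ann = π/4 × (11.7² − 5.25²) = 85.87 in^2
Piston speed v = Q_in/A_cap; rod-end outflow Q_out = v × A_ann = Q_in × A_ann/A_cap.

Q_out ≈ 367 gal/min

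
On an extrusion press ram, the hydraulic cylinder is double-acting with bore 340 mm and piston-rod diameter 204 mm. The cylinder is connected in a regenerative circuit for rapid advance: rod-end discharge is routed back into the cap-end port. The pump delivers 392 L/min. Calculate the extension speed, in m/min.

In regeneration the rod-end outflow joins the pump flow into the cap end, so the net volume the pump must supply per unit advance equals the rod cross-section area.
Rod cross-section A_rod = π/4 × (204 mm)² = 32690 mm^2
v = Q_pump / A_rod

v ≈ 12.0 m/min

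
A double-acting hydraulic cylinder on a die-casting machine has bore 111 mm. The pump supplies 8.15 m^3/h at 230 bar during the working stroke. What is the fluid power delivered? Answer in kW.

W ≈ 52.1 kW

Hydraulic power = P × Q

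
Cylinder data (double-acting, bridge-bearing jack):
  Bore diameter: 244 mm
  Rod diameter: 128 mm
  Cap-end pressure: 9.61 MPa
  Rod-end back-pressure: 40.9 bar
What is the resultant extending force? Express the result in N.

F ≈ 3.11e5 N

Cap-side area A_cap = π/4 × (244 mm)² = 46760 mm^2
Rod-side annular area A_ann = π/4 × (244² − 128²) = 33890 mm^2
Net thrust = P_cap·A_cap − P_rod·A_ann = 4.494e5 N − 1.386e5 N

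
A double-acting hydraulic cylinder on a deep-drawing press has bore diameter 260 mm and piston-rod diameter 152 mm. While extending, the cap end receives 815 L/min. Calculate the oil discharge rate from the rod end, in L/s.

Cap-side area A_cap = π/4 × (260 mm)² = 53090 mm^2
Rod-side annular area A_ann = π/4 × (260² − 152²) = 34950 mm^2
Piston speed v = Q_in/A_cap; rod-end outflow Q_out = v × A_ann = Q_in × A_ann/A_cap.

Q_out ≈ 8.94 L/s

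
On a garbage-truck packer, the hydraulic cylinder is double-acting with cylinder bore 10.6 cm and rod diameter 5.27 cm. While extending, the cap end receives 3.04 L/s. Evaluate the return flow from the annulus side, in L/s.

Q_out ≈ 2.29 L/s

Cap-side area A_cap = π/4 × (10.6 cm)² = 88.25 cm^2
Rod-side annular area A_ann = π/4 × (10.6² − 5.27²) = 66.43 cm^2
Piston speed v = Q_in/A_cap; rod-end outflow Q_out = v × A_ann = Q_in × A_ann/A_cap.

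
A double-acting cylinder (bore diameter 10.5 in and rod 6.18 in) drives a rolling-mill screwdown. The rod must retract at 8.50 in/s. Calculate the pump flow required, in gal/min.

Rod-side annular area A_ann = π/4 × (10.5² − 6.18²) = 56.59 in^2
Q = A × v

Q ≈ 125 gal/min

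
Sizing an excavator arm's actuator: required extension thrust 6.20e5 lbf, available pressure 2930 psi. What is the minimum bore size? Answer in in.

Extension force acts on the full piston face: F = P × (π/4)D².
D = √(4F / (πP)) = √(4 × 6.20e5 lbf / (π × 2930 psi))

D ≈ 16.4 in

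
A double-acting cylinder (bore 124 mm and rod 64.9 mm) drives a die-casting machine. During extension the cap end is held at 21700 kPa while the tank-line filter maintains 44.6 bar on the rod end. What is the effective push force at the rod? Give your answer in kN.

Cap-side area A_cap = π/4 × (124 mm)² = 12080 mm^2
Rod-side annular area A_ann = π/4 × (124² − 64.9²) = 8768 mm^2
Net thrust = P_cap·A_cap − P_rod·A_ann = 262.1 kN − 39.11 kN

F ≈ 223 kN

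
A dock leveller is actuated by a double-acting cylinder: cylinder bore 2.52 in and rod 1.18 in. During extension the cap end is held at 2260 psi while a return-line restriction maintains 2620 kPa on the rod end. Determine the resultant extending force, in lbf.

F ≈ 9790 lbf

Cap-side area A_cap = π/4 × (2.52 in)² = 4.988 in^2
Rod-side annular area A_ann = π/4 × (2.52² − 1.18²) = 3.894 in^2
Net thrust = P_cap·A_cap − P_rod·A_ann = 11270 lbf − 1480 lbf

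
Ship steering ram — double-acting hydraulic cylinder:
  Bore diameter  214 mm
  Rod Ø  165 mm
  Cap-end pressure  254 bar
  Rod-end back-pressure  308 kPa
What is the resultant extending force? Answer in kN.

Cap-side area A_cap = π/4 × (214 mm)² = 35970 mm^2
Rod-side annular area A_ann = π/4 × (214² − 165²) = 14590 mm^2
Net thrust = P_cap·A_cap − P_rod·A_ann = 913.6 kN − 4.492 kN

F ≈ 909 kN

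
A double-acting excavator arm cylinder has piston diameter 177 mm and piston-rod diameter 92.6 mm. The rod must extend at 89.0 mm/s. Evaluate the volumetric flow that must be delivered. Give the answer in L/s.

Q ≈ 2.19 L/s

Cap-side area A_cap = π/4 × (177 mm)² = 24610 mm^2
Q = A × v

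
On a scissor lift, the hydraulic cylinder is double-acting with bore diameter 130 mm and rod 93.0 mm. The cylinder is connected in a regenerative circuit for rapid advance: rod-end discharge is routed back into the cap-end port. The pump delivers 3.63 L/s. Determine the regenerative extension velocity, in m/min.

v ≈ 32.1 m/min

In regeneration the rod-end outflow joins the pump flow into the cap end, so the net volume the pump must supply per unit advance equals the rod cross-section area.
Rod cross-section A_rod = π/4 × (93.0 mm)² = 6793 mm^2
v = Q_pump / A_rod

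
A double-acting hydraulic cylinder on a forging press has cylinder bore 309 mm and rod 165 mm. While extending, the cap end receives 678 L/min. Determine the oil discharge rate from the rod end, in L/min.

Q_out ≈ 485 L/min

Cap-side area A_cap = π/4 × (309 mm)² = 74990 mm^2
Rod-side annular area A_ann = π/4 × (309² − 165²) = 53610 mm^2
Piston speed v = Q_in/A_cap; rod-end outflow Q_out = v × A_ann = Q_in × A_ann/A_cap.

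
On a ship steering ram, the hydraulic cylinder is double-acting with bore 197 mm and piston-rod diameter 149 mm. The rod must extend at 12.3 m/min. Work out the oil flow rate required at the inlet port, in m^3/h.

Q ≈ 22.5 m^3/h

Cap-side area A_cap = π/4 × (197 mm)² = 30480 mm^2
Q = A × v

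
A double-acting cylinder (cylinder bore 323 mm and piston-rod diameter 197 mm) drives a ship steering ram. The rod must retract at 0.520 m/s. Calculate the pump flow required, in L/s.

Rod-side annular area A_ann = π/4 × (323² − 197²) = 51460 mm^2
Q = A × v

Q ≈ 26.8 L/s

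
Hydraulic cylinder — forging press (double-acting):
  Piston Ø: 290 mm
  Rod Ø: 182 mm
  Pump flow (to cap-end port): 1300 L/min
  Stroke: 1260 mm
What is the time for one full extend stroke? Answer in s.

Cap-side area A_cap = π/4 × (290 mm)² = 66050 mm^2
Swept volume V = A × L; t = V / Q = A·L / Q

t ≈ 3.84 s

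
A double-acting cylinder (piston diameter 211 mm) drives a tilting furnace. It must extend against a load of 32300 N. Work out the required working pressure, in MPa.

P ≈ 0.924 MPa

Cap-side area A_cap = π/4 × (211 mm)² = 34970 mm^2
P = F / A = 32300 N / A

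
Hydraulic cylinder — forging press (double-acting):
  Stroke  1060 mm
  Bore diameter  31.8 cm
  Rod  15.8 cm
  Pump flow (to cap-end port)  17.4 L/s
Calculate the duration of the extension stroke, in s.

Cap-side area A_cap = π/4 × (31.8 cm)² = 794.2 cm^2
Swept volume V = A × L; t = V / Q = A·L / Q

t ≈ 4.84 s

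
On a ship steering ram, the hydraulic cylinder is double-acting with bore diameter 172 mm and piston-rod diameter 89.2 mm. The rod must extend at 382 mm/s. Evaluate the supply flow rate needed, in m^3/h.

Cap-side area A_cap = π/4 × (172 mm)² = 23240 mm^2
Q = A × v

Q ≈ 32.0 m^3/h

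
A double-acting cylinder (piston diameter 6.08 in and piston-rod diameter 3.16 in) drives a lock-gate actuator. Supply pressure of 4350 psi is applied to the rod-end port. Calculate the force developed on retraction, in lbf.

F ≈ 92200 lbf

Rod-side annular area A_ann = π/4 × (6.08² − 3.16²) = 21.19 in^2
On retraction the pressure acts on the annular area (bore minus rod).
F = P × A_ann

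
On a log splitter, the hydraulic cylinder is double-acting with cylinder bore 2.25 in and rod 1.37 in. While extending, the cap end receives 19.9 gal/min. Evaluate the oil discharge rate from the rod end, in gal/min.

Cap-side area A_cap = π/4 × (2.25 in)² = 3.976 in^2
Rod-side annular area A_ann = π/4 × (2.25² − 1.37²) = 2.502 in^2
Piston speed v = Q_in/A_cap; rod-end outflow Q_out = v × A_ann = Q_in × A_ann/A_cap.

Q_out ≈ 12.5 gal/min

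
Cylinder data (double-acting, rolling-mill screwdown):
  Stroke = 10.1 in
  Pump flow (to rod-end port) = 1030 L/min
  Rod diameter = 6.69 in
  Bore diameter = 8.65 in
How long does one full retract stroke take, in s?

Rod-side annular area A_ann = π/4 × (8.65² − 6.69²) = 23.61 in^2
Swept volume V = A × L; t = V / Q = A·L / Q

t ≈ 0.228 s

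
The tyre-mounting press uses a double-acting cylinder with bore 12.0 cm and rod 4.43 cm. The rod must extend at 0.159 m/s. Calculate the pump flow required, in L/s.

Q ≈ 1.80 L/s

Cap-side area A_cap = π/4 × (12.0 cm)² = 113.1 cm^2
Q = A × v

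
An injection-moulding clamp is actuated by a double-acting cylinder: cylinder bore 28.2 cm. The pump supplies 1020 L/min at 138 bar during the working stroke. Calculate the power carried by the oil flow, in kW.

Hydraulic power = P × Q

W ≈ 235 kW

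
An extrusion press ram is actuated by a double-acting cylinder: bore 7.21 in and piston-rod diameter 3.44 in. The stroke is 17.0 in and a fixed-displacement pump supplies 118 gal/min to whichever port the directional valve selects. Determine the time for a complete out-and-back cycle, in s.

Cap-side area A_cap = π/4 × (7.21 in)² = 40.83 in^2
Rod-side annular area A_ann = π/4 × (7.21² − 3.44²) = 31.53 in^2
t_ext = A_cap·L/Q = 1.528 s
t_ret = A_ann·L/Q = 1.180 s
t_cycle = t_ext + t_ret

t ≈ 2.71 s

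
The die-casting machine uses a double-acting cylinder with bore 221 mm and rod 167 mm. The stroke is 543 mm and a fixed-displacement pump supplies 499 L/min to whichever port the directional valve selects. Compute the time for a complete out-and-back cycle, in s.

t ≈ 3.58 s

Cap-side area A_cap = π/4 × (221 mm)² = 38360 mm^2
Rod-side annular area A_ann = π/4 × (221² − 167²) = 16460 mm^2
t_ext = A_cap·L/Q = 2.505 s
t_ret = A_ann·L/Q = 1.074 s
t_cycle = t_ext + t_ret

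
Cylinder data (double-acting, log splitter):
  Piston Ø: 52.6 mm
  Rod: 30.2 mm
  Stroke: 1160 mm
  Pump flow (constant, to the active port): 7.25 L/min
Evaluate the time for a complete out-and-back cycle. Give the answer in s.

t ≈ 34.8 s

Cap-side area A_cap = π/4 × (52.6 mm)² = 2173 mm^2
Rod-side annular area A_ann = π/4 × (52.6² − 30.2²) = 1457 mm^2
t_ext = A_cap·L/Q = 20.86 s
t_ret = A_ann·L/Q = 13.98 s
t_cycle = t_ext + t_ret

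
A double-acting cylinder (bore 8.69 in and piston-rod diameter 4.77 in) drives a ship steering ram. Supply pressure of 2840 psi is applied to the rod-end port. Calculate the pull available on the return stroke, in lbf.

Rod-side annular area A_ann = π/4 × (8.69² − 4.77²) = 41.44 in^2
On retraction the pressure acts on the annular area (bore minus rod).
F = P × A_ann

F ≈ 1.18e5 lbf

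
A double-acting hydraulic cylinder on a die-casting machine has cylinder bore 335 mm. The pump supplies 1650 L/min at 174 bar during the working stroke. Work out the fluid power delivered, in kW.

Hydraulic power = P × Q

W ≈ 478 kW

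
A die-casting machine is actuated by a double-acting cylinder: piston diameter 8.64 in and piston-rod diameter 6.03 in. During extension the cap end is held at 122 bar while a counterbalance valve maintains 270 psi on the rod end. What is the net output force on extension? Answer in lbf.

F ≈ 95600 lbf

Cap-side area A_cap = π/4 × (8.64 in)² = 58.63 in^2
Rod-side annular area A_ann = π/4 × (8.64² − 6.03²) = 30.07 in^2
Net thrust = P_cap·A_cap − P_rod·A_ann = 1.037e5 lbf − 8119 lbf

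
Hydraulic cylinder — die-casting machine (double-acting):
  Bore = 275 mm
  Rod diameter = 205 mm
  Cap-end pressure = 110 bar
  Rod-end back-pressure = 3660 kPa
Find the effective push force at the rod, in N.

F ≈ 5.57e5 N

Cap-side area A_cap = π/4 × (275 mm)² = 59400 mm^2
Rod-side annular area A_ann = π/4 × (275² − 205²) = 26390 mm^2
Net thrust = P_cap·A_cap − P_rod·A_ann = 6.534e5 N − 96590 N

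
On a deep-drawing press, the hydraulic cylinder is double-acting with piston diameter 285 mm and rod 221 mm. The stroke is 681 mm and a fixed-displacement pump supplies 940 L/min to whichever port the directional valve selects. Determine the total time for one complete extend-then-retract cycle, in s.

Cap-side area A_cap = π/4 × (285 mm)² = 63790 mm^2
Rod-side annular area A_ann = π/4 × (285² − 221²) = 25430 mm^2
t_ext = A_cap·L/Q = 2.773 s
t_ret = A_ann·L/Q = 1.106 s
t_cycle = t_ext + t_ret

t ≈ 3.88 s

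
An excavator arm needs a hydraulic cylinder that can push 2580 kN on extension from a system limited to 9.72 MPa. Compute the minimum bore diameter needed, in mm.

D ≈ 581 mm

Extension force acts on the full piston face: F = P × (π/4)D².
D = √(4F / (πP)) = √(4 × 2580 kN / (π × 9.72 MPa))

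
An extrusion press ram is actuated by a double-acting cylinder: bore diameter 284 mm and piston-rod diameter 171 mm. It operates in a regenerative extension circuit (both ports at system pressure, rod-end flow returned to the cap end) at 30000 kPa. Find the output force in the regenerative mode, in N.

F ≈ 6.89e5 N

With equal pressure on both faces, forces on the annular region cancel; the net push is pressure × rod cross-section.
Rod cross-section A_rod = π/4 × (171 mm)² = 22970 mm^2
F = P × A_rod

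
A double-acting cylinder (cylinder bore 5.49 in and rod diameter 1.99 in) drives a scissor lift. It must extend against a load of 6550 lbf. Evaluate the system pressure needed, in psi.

Cap-side area A_cap = π/4 × (5.49 in)² = 23.67 in^2
P = F / A = 6550 lbf / A

P ≈ 277 psi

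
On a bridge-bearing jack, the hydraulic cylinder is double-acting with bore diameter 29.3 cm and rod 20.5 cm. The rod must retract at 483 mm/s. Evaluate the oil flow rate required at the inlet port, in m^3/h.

Rod-side annular area A_ann = π/4 × (29.3² − 20.5²) = 344.2 cm^2
Q = A × v

Q ≈ 59.8 m^3/h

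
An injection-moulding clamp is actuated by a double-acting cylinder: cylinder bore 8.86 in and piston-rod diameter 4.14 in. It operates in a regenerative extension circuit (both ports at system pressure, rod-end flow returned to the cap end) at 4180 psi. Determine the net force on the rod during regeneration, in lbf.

F ≈ 56300 lbf

With equal pressure on both faces, forces on the annular region cancel; the net push is pressure × rod cross-section.
Rod cross-section A_rod = π/4 × (4.14 in)² = 13.46 in^2
F = P × A_rod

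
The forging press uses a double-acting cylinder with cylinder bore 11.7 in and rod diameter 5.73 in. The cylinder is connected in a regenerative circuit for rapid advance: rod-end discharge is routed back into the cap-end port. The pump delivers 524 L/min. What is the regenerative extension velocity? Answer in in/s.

In regeneration the rod-end outflow joins the pump flow into the cap end, so the net volume the pump must supply per unit advance equals the rod cross-section area.
Rod cross-section A_rod = π/4 × (5.73 in)² = 25.79 in^2
v = Q_pump / A_rod

v ≈ 20.7 in/s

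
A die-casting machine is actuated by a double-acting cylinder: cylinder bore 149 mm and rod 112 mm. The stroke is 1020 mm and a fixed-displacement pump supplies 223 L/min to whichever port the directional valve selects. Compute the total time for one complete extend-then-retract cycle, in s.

t ≈ 6.87 s

Cap-side area A_cap = π/4 × (149 mm)² = 17440 mm^2
Rod-side annular area A_ann = π/4 × (149² − 112²) = 7585 mm^2
t_ext = A_cap·L/Q = 4.785 s
t_ret = A_ann·L/Q = 2.082 s
t_cycle = t_ext + t_ret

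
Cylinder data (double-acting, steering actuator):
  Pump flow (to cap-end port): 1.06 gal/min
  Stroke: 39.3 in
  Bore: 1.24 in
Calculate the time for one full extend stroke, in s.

Cap-side area A_cap = π/4 × (1.24 in)² = 1.208 in^2
Swept volume V = A × L; t = V / Q = A·L / Q

t ≈ 11.6 s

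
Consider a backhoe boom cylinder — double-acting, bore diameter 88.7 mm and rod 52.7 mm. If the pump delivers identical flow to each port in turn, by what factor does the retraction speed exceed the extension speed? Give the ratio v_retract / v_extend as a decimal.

v_ret/v_ext ≈ 1.55

Cap-side area A_cap = π/4 × (88.7 mm)² = 6179 mm^2
Rod-side annular area A_ann = π/4 × (88.7² − 52.7²) = 3998 mm^2
For equal Q, v ∝ 1/A, so v_ret/v_ext = A_cap/A_ann.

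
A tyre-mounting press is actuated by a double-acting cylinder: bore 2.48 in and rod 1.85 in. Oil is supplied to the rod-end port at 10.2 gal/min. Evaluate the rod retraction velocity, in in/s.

v ≈ 18.3 in/s

Rod-side annular area A_ann = π/4 × (2.48² − 1.85²) = 2.142 in^2
Flow into the rod-end port fills the annular volume.
v = Q / A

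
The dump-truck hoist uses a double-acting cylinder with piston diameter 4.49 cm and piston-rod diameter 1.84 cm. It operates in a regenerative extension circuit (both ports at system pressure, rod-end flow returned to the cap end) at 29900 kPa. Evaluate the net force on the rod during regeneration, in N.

F ≈ 7950 N

With equal pressure on both faces, forces on the annular region cancel; the net push is pressure × rod cross-section.
Rod cross-section A_rod = π/4 × (1.84 cm)² = 2.659 cm^2
F = P × A_rod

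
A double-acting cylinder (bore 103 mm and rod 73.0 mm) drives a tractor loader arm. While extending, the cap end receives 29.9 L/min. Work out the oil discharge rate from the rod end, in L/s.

Q_out ≈ 0.248 L/s

Cap-side area A_cap = π/4 × (103 mm)² = 8332 mm^2
Rod-side annular area A_ann = π/4 × (103² − 73.0²) = 4147 mm^2
Piston speed v = Q_in/A_cap; rod-end outflow Q_out = v × A_ann = Q_in × A_ann/A_cap.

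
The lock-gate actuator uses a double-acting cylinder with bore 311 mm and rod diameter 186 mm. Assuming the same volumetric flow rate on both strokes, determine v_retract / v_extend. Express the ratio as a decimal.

v_ret/v_ext ≈ 1.56

Cap-side area A_cap = π/4 × (311 mm)² = 75960 mm^2
Rod-side annular area A_ann = π/4 × (311² − 186²) = 48790 mm^2
For equal Q, v ∝ 1/A, so v_ret/v_ext = A_cap/A_ann.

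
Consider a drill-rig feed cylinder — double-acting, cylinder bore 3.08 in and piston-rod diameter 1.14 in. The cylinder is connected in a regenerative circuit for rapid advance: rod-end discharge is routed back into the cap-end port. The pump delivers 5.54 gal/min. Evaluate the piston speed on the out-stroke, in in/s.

v ≈ 20.9 in/s

In regeneration the rod-end outflow joins the pump flow into the cap end, so the net volume the pump must supply per unit advance equals the rod cross-section area.
Rod cross-section A_rod = π/4 × (1.14 in)² = 1.021 in^2
v = Q_pump / A_rod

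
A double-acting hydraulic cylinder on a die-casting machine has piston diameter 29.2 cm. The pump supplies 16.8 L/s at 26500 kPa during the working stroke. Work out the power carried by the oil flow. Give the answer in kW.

W ≈ 445 kW

Hydraulic power = P × Q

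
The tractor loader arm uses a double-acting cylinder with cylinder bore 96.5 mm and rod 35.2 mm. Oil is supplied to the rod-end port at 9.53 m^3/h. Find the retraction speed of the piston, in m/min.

Rod-side annular area A_ann = π/4 × (96.5² − 35.2²) = 6341 mm^2
Flow into the rod-end port fills the annular volume.
v = Q / A

v ≈ 25.0 m/min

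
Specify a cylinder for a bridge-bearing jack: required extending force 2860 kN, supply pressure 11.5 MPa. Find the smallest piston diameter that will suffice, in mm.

D ≈ 563 mm

Extension force acts on the full piston face: F = P × (π/4)D².
D = √(4F / (πP)) = √(4 × 2860 kN / (π × 11.5 MPa))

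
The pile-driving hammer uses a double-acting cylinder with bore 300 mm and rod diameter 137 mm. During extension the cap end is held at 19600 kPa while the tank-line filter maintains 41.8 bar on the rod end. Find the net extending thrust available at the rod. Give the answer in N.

F ≈ 1.15e6 N

Cap-side area A_cap = π/4 × (300 mm)² = 70690 mm^2
Rod-side annular area A_ann = π/4 × (300² − 137²) = 55940 mm^2
Net thrust = P_cap·A_cap − P_rod·A_ann = 1.385e6 N − 2.338e5 N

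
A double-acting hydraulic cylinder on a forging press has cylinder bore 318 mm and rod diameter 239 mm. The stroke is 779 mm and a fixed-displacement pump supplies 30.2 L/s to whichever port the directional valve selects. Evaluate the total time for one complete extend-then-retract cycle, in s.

t ≈ 2.94 s

Cap-side area A_cap = π/4 × (318 mm)² = 79420 mm^2
Rod-side annular area A_ann = π/4 × (318² − 239²) = 34560 mm^2
t_ext = A_cap·L/Q = 2.049 s
t_ret = A_ann·L/Q = 0.8915 s
t_cycle = t_ext + t_ret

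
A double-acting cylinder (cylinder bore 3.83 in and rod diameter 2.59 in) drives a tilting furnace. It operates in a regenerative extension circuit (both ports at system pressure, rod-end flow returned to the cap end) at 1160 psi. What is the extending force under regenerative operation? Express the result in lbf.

With equal pressure on both faces, forces on the annular region cancel; the net push is pressure × rod cross-section.
Rod cross-section A_rod = π/4 × (2.59 in)² = 5.269 in^2
F = P × A_rod

F ≈ 6110 lbf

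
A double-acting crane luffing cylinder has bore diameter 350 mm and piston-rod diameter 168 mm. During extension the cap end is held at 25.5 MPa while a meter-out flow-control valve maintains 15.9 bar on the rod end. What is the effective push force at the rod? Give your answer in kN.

F ≈ 2340 kN

Cap-side area A_cap = π/4 × (350 mm)² = 96210 mm^2
Rod-side annular area A_ann = π/4 × (350² − 168²) = 74040 mm^2
Net thrust = P_cap·A_cap − P_rod·A_ann = 2453 kN − 117.7 kN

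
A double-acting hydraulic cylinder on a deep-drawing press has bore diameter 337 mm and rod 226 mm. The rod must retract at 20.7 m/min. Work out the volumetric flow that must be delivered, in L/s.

Rod-side annular area A_ann = π/4 × (337² − 226²) = 49080 mm^2
Q = A × v

Q ≈ 16.9 L/s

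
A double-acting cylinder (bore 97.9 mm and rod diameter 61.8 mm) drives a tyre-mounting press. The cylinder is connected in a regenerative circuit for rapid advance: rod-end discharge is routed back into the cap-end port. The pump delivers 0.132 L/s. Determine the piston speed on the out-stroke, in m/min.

v ≈ 2.64 m/min

In regeneration the rod-end outflow joins the pump flow into the cap end, so the net volume the pump must supply per unit advance equals the rod cross-section area.
Rod cross-section A_rod = π/4 × (61.8 mm)² = 3000 mm^2
v = Q_pump / A_rod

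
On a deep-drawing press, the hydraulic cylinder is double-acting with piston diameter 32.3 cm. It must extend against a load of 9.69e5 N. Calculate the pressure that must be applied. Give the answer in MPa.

Cap-side area A_cap = π/4 × (32.3 cm)² = 819.4 cm^2
P = F / A = 9.69e5 N / A

P ≈ 11.8 MPa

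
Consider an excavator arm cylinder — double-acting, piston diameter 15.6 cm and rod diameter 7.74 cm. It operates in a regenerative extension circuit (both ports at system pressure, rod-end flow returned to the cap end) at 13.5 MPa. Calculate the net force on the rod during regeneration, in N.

With equal pressure on both faces, forces on the annular region cancel; the net push is pressure × rod cross-section.
Rod cross-section A_rod = π/4 × (7.74 cm)² = 47.05 cm^2
F = P × A_rod

F ≈ 63500 N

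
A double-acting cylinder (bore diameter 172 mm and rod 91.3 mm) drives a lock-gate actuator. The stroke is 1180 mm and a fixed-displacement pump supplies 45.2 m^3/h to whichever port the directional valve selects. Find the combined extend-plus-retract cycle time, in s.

t ≈ 3.75 s

Cap-side area A_cap = π/4 × (172 mm)² = 23240 mm^2
Rod-side annular area A_ann = π/4 × (172² − 91.3²) = 16690 mm^2
t_ext = A_cap·L/Q = 2.184 s
t_ret = A_ann·L/Q = 1.568 s
t_cycle = t_ext + t_ret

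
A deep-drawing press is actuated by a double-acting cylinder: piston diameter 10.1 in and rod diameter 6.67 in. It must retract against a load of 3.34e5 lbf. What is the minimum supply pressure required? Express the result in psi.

P ≈ 7390 psi

Rod-side annular area A_ann = π/4 × (10.1² − 6.67²) = 45.18 in^2
Retraction: pressure acts on the annular area.
P = F / A = 3.34e5 lbf / A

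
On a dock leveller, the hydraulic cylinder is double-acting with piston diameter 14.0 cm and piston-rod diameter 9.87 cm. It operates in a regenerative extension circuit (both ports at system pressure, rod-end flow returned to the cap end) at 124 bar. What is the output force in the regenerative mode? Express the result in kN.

With equal pressure on both faces, forces on the annular region cancel; the net push is pressure × rod cross-section.
Rod cross-section A_rod = π/4 × (9.87 cm)² = 76.51 cm^2
F = P × A_rod

F ≈ 94.9 kN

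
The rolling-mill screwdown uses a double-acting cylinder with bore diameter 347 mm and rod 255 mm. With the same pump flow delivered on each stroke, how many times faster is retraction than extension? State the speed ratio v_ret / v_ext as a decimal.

Cap-side area A_cap = π/4 × (347 mm)² = 94570 mm^2
Rod-side annular area A_ann = π/4 × (347² − 255²) = 43500 mm^2
For equal Q, v ∝ 1/A, so v_ret/v_ext = A_cap/A_ann.

v_ret/v_ext ≈ 2.17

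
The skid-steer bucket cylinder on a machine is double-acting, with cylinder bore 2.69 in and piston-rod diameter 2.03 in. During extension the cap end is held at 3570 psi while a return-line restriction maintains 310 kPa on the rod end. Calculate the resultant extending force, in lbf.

Cap-side area A_cap = π/4 × (2.69 in)² = 5.683 in^2
Rod-side annular area A_ann = π/4 × (2.69² − 2.03²) = 2.447 in^2
Net thrust = P_cap·A_cap − P_rod·A_ann = 20290 lbf − 110.0 lbf

F ≈ 20200 lbf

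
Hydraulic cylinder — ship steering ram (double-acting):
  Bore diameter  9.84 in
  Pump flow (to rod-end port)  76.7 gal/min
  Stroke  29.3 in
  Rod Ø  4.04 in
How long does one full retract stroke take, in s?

Rod-side annular area A_ann = π/4 × (9.84² − 4.04²) = 63.23 in^2
Swept volume V = A × L; t = V / Q = A·L / Q

t ≈ 6.27 s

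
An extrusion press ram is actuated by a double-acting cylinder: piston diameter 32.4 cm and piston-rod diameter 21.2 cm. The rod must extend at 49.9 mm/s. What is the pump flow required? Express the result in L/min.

Q ≈ 247 L/min

Cap-side area A_cap = π/4 × (32.4 cm)² = 824.5 cm^2
Q = A × v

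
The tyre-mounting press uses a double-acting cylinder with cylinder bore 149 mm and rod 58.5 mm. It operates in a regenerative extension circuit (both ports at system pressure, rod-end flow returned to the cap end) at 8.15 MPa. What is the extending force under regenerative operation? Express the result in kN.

With equal pressure on both faces, forces on the annular region cancel; the net push is pressure × rod cross-section.
Rod cross-section A_rod = π/4 × (58.5 mm)² = 2688 mm^2
F = P × A_rod

F ≈ 21.9 kN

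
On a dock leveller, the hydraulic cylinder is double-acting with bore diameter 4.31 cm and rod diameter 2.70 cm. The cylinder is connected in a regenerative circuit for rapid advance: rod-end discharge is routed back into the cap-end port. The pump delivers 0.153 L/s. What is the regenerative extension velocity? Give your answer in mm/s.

In regeneration the rod-end outflow joins the pump flow into the cap end, so the net volume the pump must supply per unit advance equals the rod cross-section area.
Rod cross-section A_rod = π/4 × (2.70 cm)² = 5.726 cm^2
v = Q_pump / A_rod

v ≈ 267 mm/s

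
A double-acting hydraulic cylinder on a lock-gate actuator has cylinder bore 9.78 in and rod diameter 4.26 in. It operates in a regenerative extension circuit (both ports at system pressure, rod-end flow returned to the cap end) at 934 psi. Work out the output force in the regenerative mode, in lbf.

F ≈ 13300 lbf

With equal pressure on both faces, forces on the annular region cancel; the net push is pressure × rod cross-section.
Rod cross-section A_rod = π/4 × (4.26 in)² = 14.25 in^2
F = P × A_rod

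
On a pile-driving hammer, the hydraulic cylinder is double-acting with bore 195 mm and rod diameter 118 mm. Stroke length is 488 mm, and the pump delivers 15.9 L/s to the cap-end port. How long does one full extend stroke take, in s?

t ≈ 0.917 s

Cap-side area A_cap = π/4 × (195 mm)² = 29860 mm^2
Swept volume V = A × L; t = V / Q = A·L / Q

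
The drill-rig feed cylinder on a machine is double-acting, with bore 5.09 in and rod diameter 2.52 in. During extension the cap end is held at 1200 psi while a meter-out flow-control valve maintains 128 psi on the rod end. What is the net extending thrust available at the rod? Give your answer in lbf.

F ≈ 22500 lbf

Cap-side area A_cap = π/4 × (5.09 in)² = 20.35 in^2
Rod-side annular area A_ann = π/4 × (5.09² − 2.52²) = 15.36 in^2
Net thrust = P_cap·A_cap − P_rod·A_ann = 24420 lbf − 1966 lbf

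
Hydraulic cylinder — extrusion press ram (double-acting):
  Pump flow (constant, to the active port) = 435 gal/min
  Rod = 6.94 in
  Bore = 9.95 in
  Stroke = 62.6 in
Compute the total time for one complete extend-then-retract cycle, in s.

Cap-side area A_cap = π/4 × (9.95 in)² = 77.76 in^2
Rod-side annular area A_ann = π/4 × (9.95² − 6.94²) = 39.93 in^2
t_ext = A_cap·L/Q = 2.906 s
t_ret = A_ann·L/Q = 1.492 s
t_cycle = t_ext + t_ret

t ≈ 4.40 s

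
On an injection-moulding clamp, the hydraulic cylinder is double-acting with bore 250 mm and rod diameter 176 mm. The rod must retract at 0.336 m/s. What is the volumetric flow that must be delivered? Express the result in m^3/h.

Rod-side annular area A_ann = π/4 × (250² − 176²) = 24760 mm^2
Q = A × v

Q ≈ 29.9 m^3/h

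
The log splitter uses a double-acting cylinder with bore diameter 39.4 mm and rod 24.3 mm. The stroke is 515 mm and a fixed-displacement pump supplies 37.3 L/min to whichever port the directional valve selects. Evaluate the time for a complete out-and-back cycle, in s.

t ≈ 1.64 s

Cap-side area A_cap = π/4 × (39.4 mm)² = 1219 mm^2
Rod-side annular area A_ann = π/4 × (39.4² − 24.3²) = 755.5 mm^2
t_ext = A_cap·L/Q = 1.010 s
t_ret = A_ann·L/Q = 0.6258 s
t_cycle = t_ext + t_ret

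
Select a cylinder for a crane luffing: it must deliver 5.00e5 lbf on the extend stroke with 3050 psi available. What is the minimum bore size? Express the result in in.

D ≈ 14.4 in

Extension force acts on the full piston face: F = P × (π/4)D².
D = √(4F / (πP)) = √(4 × 5.00e5 lbf / (π × 3050 psi))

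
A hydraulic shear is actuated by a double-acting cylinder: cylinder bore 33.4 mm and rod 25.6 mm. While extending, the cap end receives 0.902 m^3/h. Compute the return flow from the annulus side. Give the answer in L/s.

Q_out ≈ 0.103 L/s

Cap-side area A_cap = π/4 × (33.4 mm)² = 876.2 mm^2
Rod-side annular area A_ann = π/4 × (33.4² − 25.6²) = 361.4 mm^2
Piston speed v = Q_in/A_cap; rod-end outflow Q_out = v × A_ann = Q_in × A_ann/A_cap.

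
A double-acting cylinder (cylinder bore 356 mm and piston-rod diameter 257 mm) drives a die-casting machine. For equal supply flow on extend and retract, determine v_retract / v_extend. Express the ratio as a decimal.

Cap-side area A_cap = π/4 × (356 mm)² = 99540 mm^2
Rod-side annular area A_ann = π/4 × (356² − 257²) = 47660 mm^2
For equal Q, v ∝ 1/A, so v_ret/v_ext = A_cap/A_ann.

v_ret/v_ext ≈ 2.09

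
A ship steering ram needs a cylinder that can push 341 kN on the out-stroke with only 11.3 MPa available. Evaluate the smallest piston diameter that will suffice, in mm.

Extension force acts on the full piston face: F = P × (π/4)D².
D = √(4F / (πP)) = √(4 × 341 kN / (π × 11.3 MPa))

D ≈ 196 mm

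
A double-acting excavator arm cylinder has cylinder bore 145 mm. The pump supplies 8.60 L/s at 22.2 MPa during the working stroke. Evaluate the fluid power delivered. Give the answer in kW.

W ≈ 191 kW

Hydraulic power = P × Q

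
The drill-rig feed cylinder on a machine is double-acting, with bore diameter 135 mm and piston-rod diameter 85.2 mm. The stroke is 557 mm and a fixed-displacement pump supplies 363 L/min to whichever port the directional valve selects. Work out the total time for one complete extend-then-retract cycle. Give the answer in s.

Cap-side area A_cap = π/4 × (135 mm)² = 14310 mm^2
Rod-side annular area A_ann = π/4 × (135² − 85.2²) = 8613 mm^2
t_ext = A_cap·L/Q = 1.318 s
t_ret = A_ann·L/Q = 0.7929 s
t_cycle = t_ext + t_ret

t ≈ 2.11 s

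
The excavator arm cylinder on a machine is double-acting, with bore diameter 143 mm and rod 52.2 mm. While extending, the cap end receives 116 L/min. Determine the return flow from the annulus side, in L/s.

Cap-side area A_cap = π/4 × (143 mm)² = 16060 mm^2
Rod-side annular area A_ann = π/4 × (143² − 52.2²) = 13920 mm^2
Piston speed v = Q_in/A_cap; rod-end outflow Q_out = v × A_ann = Q_in × A_ann/A_cap.

Q_out ≈ 1.68 L/s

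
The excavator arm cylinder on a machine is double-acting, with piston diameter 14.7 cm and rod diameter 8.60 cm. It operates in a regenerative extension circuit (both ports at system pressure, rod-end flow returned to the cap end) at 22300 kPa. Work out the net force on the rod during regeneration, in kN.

With equal pressure on both faces, forces on the annular region cancel; the net push is pressure × rod cross-section.
Rod cross-section A_rod = π/4 × (8.60 cm)² = 58.09 cm^2
F = P × A_rod

F ≈ 130 kN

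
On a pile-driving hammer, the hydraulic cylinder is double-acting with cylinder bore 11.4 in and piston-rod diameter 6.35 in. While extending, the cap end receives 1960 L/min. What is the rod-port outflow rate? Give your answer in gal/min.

Q_out ≈ 357 gal/min

Cap-side area A_cap = π/4 × (11.4 in)² = 102.1 in^2
Rod-side annular area A_ann = π/4 × (11.4² − 6.35²) = 70.40 in^2
Piston speed v = Q_in/A_cap; rod-end outflow Q_out = v × A_ann = Q_in × A_ann/A_cap.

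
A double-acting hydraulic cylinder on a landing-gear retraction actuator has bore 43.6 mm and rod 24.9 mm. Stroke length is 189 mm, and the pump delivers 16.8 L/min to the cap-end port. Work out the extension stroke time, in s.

Cap-side area A_cap = π/4 × (43.6 mm)² = 1493 mm^2
Swept volume V = A × L; t = V / Q = A·L / Q

t ≈ 1.01 s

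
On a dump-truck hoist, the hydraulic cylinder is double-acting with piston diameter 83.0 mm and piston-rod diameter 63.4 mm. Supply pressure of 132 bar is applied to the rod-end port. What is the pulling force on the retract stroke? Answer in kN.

Rod-side annular area A_ann = π/4 × (83.0² − 63.4²) = 2254 mm^2
On retraction the pressure acts on the annular area (bore minus rod).
F = P × A_ann

F ≈ 29.7 kN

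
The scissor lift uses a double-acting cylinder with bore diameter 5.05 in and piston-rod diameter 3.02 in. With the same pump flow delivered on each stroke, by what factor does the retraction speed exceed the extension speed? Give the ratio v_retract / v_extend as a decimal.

v_ret/v_ext ≈ 1.56

Cap-side area A_cap = π/4 × (5.05 in)² = 20.03 in^2
Rod-side annular area A_ann = π/4 × (5.05² − 3.02²) = 12.87 in^2
For equal Q, v ∝ 1/A, so v_ret/v_ext = A_cap/A_ann.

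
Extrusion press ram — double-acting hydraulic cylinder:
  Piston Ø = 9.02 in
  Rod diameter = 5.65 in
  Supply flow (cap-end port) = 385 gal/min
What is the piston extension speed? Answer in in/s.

v ≈ 23.2 in/s

Cap-side area A_cap = π/4 × (9.02 in)² = 63.90 in^2
v = Q / A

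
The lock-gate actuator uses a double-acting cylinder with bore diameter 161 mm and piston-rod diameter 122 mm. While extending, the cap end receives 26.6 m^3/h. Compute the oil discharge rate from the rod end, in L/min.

Q_out ≈ 189 L/min

Cap-side area A_cap = π/4 × (161 mm)² = 20360 mm^2
Rod-side annular area A_ann = π/4 × (161² − 122²) = 8668 mm^2
Piston speed v = Q_in/A_cap; rod-end outflow Q_out = v × A_ann = Q_in × A_ann/A_cap.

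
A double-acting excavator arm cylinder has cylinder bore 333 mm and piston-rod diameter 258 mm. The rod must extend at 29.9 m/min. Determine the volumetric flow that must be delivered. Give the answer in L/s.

Q ≈ 43.4 L/s

Cap-side area A_cap = π/4 × (333 mm)² = 87090 mm^2
Q = A × v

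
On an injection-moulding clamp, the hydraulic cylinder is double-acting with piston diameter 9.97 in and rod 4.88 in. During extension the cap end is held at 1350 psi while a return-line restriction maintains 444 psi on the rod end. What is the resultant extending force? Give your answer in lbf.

F ≈ 79000 lbf

Cap-side area A_cap = π/4 × (9.97 in)² = 78.07 in^2
Rod-side annular area A_ann = π/4 × (9.97² − 4.88²) = 59.37 in^2
Net thrust = P_cap·A_cap − P_rod·A_ann = 1.054e5 lbf − 26360 lbf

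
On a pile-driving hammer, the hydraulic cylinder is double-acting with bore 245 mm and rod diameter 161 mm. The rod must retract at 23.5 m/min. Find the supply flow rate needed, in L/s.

Q ≈ 10.5 L/s

Rod-side annular area A_ann = π/4 × (245² − 161²) = 26790 mm^2
Q = A × v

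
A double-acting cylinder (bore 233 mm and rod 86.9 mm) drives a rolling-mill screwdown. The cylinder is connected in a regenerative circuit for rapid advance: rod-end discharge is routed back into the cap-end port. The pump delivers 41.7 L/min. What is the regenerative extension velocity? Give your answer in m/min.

In regeneration the rod-end outflow joins the pump flow into the cap end, so the net volume the pump must supply per unit advance equals the rod cross-section area.
Rod cross-section A_rod = π/4 × (86.9 mm)² = 5931 mm^2
v = Q_pump / A_rod

v ≈ 7.03 m/min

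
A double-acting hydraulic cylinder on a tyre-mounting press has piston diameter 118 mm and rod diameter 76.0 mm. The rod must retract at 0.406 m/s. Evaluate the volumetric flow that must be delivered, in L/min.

Q ≈ 156 L/min

Rod-side annular area A_ann = π/4 × (118² − 76.0²) = 6399 mm^2
Q = A × v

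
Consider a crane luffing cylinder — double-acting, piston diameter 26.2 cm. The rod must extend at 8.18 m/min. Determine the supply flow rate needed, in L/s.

Cap-side area A_cap = π/4 × (26.2 cm)² = 539.1 cm^2
Q = A × v

Q ≈ 7.35 L/s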